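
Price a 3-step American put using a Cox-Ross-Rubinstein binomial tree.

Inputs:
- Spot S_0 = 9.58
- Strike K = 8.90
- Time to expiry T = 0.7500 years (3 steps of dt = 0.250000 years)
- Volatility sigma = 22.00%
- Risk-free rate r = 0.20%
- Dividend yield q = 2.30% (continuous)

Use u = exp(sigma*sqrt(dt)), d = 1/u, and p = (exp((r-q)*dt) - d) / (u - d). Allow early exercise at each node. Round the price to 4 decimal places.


dt = T/N = 0.250000
u = exp(sigma*sqrt(dt)) = 1.116278; d = 1/u = 0.895834
p = (exp((r-q)*dt) - d) / (u - d) = 0.448775
Discount per step: exp(-r*dt) = 0.999500
Stock lattice S(k, i) with i counting down-moves:
  k=0: S(0,0) = 9.5800
  k=1: S(1,0) = 10.6939; S(1,1) = 8.5821
  k=2: S(2,0) = 11.9374; S(2,1) = 9.5800; S(2,2) = 7.6881
  k=3: S(3,0) = 13.3255; S(3,1) = 10.6939; S(3,2) = 8.5821; S(3,3) = 6.8873
Terminal payoffs V(N, i) = max(K - S_T, 0):
  V(3,0) = 0.000000; V(3,1) = 0.000000; V(3,2) = 0.317909; V(3,3) = 2.012711
Backward induction: V(k, i) = exp(-r*dt) * [p * V(k+1, i) + (1-p) * V(k+1, i+1)]; then take max(V_cont, immediate exercise) for American.
  V(2,0) = exp(-r*dt) * [p*0.000000 + (1-p)*0.000000] = 0.000000; exercise = 0.000000; V(2,0) = max -> 0.000000
  V(2,1) = exp(-r*dt) * [p*0.000000 + (1-p)*0.317909] = 0.175152; exercise = 0.000000; V(2,1) = max -> 0.175152
  V(2,2) = exp(-r*dt) * [p*0.317909 + (1-p)*2.012711] = 1.251501; exercise = 1.211870; V(2,2) = max -> 1.251501
  V(1,0) = exp(-r*dt) * [p*0.000000 + (1-p)*0.175152] = 0.096500; exercise = 0.000000; V(1,0) = max -> 0.096500
  V(1,1) = exp(-r*dt) * [p*0.175152 + (1-p)*1.251501] = 0.768079; exercise = 0.317909; V(1,1) = max -> 0.768079
  V(0,0) = exp(-r*dt) * [p*0.096500 + (1-p)*0.768079] = 0.466458; exercise = 0.000000; V(0,0) = max -> 0.466458

Answer: Price = V(0,0) = 0.4665


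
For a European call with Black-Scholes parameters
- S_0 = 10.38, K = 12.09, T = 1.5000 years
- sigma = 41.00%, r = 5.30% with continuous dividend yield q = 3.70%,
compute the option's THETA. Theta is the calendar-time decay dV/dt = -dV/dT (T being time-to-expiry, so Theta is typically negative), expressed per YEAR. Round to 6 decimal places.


d1 = -0.0048248712; d2 = -0.5069702685
phi(d1) = 0.3989376369; exp(-qT) = 0.9460120237; exp(-rT) = 0.9235780200
Theta = -S*exp(-qT)*phi(d1)*sigma/(2*sqrt(T)) - r*K*exp(-rT)*N(d2) + q*S*exp(-qT)*N(d1)
N(d1) = 0.4980751623; N(d2) = 0.3060878400; sqrt(T) = 1.2247448714
Term 1 = -10.3800 * 0.9460120237 * 0.3989376369 * 0.4100 / (2 * 1.2247448714) = -0.6557031230
Term 2 = -0.0530 * 12.0900 * 0.9235780200 * 0.3060878400 = -0.1811431167
Term 3 = 0.0370 * 10.3800 * 0.9460120237 * 0.4980751623 = 0.1809633465
Theta = -0.6557031230 + (-0.1811431167) + (0.1809633465) = -0.655883

Answer: Theta = -0.655883


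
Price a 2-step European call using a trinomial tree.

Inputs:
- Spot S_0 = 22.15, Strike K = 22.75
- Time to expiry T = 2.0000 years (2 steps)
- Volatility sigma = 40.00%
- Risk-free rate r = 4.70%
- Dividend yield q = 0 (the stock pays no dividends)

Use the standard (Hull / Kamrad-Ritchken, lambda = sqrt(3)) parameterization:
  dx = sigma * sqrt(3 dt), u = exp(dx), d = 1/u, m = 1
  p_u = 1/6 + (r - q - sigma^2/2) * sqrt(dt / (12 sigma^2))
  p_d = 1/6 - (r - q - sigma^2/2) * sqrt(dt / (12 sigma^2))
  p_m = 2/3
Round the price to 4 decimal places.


dt = T/N = 1.000000; dx = sigma*sqrt(3*dt) = 0.692820
u = exp(dx) = 1.999346; d = 1/u = 0.500163
p_u = 0.142851, p_m = 0.666667, p_d = 0.190482
Discount per step: exp(-r*dt) = 0.954087
Stock lattice S(k, j) with j the centered position index:
  k=0: S(0,+0) = 22.1500
  k=1: S(1,-1) = 11.0786; S(1,+0) = 22.1500; S(1,+1) = 44.2855
  k=2: S(2,-2) = 5.5411; S(2,-1) = 11.0786; S(2,+0) = 22.1500; S(2,+1) = 44.2855; S(2,+2) = 88.5421
Terminal payoffs V(N, j) = max(S_T - K, 0):
  V(2,-2) = 0.000000; V(2,-1) = 0.000000; V(2,+0) = 0.000000; V(2,+1) = 21.535523; V(2,+2) = 65.792100
Backward induction: V(k, j) = exp(-r*dt) * [p_u * V(k+1, j+1) + p_m * V(k+1, j) + p_d * V(k+1, j-1)]
  V(1,-1) = exp(-r*dt) * [p_u*0.000000 + p_m*0.000000 + p_d*0.000000] = 0.000000
  V(1,+0) = exp(-r*dt) * [p_u*21.535523 + p_m*0.000000 + p_d*0.000000] = 2.935126
  V(1,+1) = exp(-r*dt) * [p_u*65.792100 + p_m*21.535523 + p_d*0.000000] = 22.664804
  V(0,+0) = exp(-r*dt) * [p_u*22.664804 + p_m*2.935126 + p_d*0.000000] = 4.955950

Answer: Price = V(0,0) = 4.9559


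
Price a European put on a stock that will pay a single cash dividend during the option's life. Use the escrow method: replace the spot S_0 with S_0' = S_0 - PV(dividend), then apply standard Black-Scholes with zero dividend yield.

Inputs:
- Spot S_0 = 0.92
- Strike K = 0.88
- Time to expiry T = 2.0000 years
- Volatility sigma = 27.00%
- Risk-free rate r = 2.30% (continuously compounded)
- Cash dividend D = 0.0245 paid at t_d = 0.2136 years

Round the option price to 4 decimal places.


PV(D) = D * exp(-r * t_d) = 0.0245 * 0.99509925 = 0.02437993
S_0' = S_0 - PV(D) = 0.9200 - 0.02437993 = 0.89562007
d1 = (ln(S_0'/K) + (r + sigma^2/2)*T) / (sigma*sqrt(T)) = 0.35746706
d2 = d1 - sigma*sqrt(T) = -0.02437061
exp(-rT) = 0.95504196
N(-d1) = 0.36037109; N(-d2) = 0.50972150
P = K * exp(-rT) * N(-d2) - S_0' * N(-d1) = 0.8800 * 0.95504196 * 0.50972150 - 0.89562007 * 0.36037109 = 0.1056

Answer: Price = 0.1056


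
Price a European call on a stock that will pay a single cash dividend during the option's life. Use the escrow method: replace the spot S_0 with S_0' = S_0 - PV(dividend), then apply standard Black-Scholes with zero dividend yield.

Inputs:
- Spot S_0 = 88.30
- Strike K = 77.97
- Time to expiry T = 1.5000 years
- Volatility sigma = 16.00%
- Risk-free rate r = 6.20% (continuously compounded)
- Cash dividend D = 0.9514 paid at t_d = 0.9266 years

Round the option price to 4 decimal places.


Answer: Price = 17.5045

Derivation:
PV(D) = D * exp(-r * t_d) = 0.9514 * 0.94416985 = 0.89828320
S_0' = S_0 - PV(D) = 88.3000 - 0.89828320 = 87.40171680
d1 = (ln(S_0'/K) + (r + sigma^2/2)*T) / (sigma*sqrt(T)) = 1.15529565
d2 = d1 - sigma*sqrt(T) = 0.95933647
exp(-rT) = 0.91119350
N(d1) = 0.87601531; N(d2) = 0.83130537
C = S_0' * N(d1) - K * exp(-rT) * N(d2) = 87.40171680 * 0.87601531 - 77.9700 * 0.91119350 * 0.83130537 = 17.5045


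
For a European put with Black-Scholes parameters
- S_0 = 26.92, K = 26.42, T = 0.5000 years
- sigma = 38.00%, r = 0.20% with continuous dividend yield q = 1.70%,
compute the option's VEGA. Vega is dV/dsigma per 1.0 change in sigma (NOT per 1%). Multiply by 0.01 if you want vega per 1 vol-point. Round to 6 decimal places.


d1 = 0.1762117753; d2 = -0.0924888015
phi(d1) = 0.3927964155; exp(-qT) = 0.9915360229; exp(-rT) = 0.9990004998
Vega = S * exp(-qT) * phi(d1) * sqrt(T) = 26.9200 * 0.9915360229 * 0.3927964155 * 0.7071067812 = 7.413718

Answer: Vega = 7.413718


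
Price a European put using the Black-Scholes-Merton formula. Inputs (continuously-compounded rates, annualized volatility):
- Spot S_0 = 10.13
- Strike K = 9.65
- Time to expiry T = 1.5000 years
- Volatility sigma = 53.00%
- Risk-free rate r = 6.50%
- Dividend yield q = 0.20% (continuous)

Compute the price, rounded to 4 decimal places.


d1 = (ln(S/K) + (r - q + 0.5*sigma^2) * T) / (sigma * sqrt(T)) = 0.54492428
d2 = d1 - sigma * sqrt(T) = -0.10419051
exp(-rT) = 0.90710234; exp(-qT) = 0.99700450
P = K * exp(-rT) * N(-d2) - S_0 * exp(-qT) * N(-d1)
N(-d1) = 0.29290280; N(-d2) = 0.54149092
P = 9.6500 * 0.90710234 * 0.54149092 - 10.1300 * 0.99700450 * 0.29290280 = 1.7817

Answer: Price = 1.7817


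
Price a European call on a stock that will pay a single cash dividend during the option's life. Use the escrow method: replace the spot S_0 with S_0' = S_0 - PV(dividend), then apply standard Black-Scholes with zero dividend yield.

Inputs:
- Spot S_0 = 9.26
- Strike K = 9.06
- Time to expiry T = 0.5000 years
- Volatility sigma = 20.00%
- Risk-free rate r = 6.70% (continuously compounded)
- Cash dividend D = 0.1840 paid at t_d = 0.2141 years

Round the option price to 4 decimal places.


PV(D) = D * exp(-r * t_d) = 0.1840 * 0.98575770 = 0.18137942
S_0' = S_0 - PV(D) = 9.2600 - 0.18137942 = 9.07862058
d1 = (ln(S_0'/K) + (r + sigma^2/2)*T) / (sigma*sqrt(T)) = 0.32210936
d2 = d1 - sigma*sqrt(T) = 0.18068801
exp(-rT) = 0.96705491
N(d1) = 0.62631508; N(d2) = 0.57169376
C = S_0' * N(d1) - K * exp(-rT) * N(d2) = 9.07862058 * 0.62631508 - 9.0600 * 0.96705491 * 0.57169376 = 0.6772

Answer: Price = 0.6772


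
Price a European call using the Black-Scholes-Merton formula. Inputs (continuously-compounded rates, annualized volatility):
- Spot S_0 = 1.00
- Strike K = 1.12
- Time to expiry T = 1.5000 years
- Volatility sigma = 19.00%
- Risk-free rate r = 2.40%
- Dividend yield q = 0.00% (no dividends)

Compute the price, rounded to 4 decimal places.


d1 = (ln(S/K) + (r - q + 0.5*sigma^2) * T) / (sigma * sqrt(T)) = -0.21595770
d2 = d1 - sigma * sqrt(T) = -0.44865922
exp(-rT) = 0.96464029; exp(-qT) = 1.00000000
C = S_0 * exp(-qT) * N(d1) - K * exp(-rT) * N(d2)
N(d1) = 0.41451036; N(d2) = 0.32683875
C = 1.0000 * 1.00000000 * 0.41451036 - 1.1200 * 0.96464029 * 0.32683875 = 0.0614

Answer: Price = 0.0614


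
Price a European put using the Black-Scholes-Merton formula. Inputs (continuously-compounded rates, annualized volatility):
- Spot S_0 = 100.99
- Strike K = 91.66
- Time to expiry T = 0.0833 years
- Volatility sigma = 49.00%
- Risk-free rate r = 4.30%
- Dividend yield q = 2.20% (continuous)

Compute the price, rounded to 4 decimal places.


Answer: Price = 1.9433

Derivation:
d1 = (ln(S/K) + (r - q + 0.5*sigma^2) * T) / (sigma * sqrt(T)) = 0.76851187
d2 = d1 - sigma * sqrt(T) = 0.62708935
exp(-rT) = 0.99642451; exp(-qT) = 0.99816908
P = K * exp(-rT) * N(-d2) - S_0 * exp(-qT) * N(-d1)
N(-d1) = 0.22109157; N(-d2) = 0.26530033
P = 91.6600 * 0.99642451 * 0.26530033 - 100.9900 * 0.99816908 * 0.22109157 = 1.9433


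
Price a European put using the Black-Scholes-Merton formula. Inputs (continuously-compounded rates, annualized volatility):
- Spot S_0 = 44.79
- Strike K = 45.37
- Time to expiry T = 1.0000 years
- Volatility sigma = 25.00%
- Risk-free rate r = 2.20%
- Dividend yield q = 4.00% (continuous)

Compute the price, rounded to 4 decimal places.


Answer: Price = 5.0554

Derivation:
d1 = (ln(S/K) + (r - q + 0.5*sigma^2) * T) / (sigma * sqrt(T)) = 0.00153523
d2 = d1 - sigma * sqrt(T) = -0.24846477
exp(-rT) = 0.97824024; exp(-qT) = 0.96078944
P = K * exp(-rT) * N(-d2) - S_0 * exp(-qT) * N(-d1)
N(-d1) = 0.49938753; N(-d2) = 0.59811259
P = 45.3700 * 0.97824024 * 0.59811259 - 44.7900 * 0.96078944 * 0.49938753 = 5.0554


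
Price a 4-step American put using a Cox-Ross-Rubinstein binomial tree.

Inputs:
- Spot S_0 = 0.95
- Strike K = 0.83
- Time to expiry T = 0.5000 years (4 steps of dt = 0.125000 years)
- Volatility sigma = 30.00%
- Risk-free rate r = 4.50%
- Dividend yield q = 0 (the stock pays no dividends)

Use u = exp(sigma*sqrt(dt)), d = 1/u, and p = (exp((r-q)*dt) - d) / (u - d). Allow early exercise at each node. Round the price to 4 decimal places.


Answer: Price = V(0,0) = 0.0284

Derivation:
dt = T/N = 0.125000
u = exp(sigma*sqrt(dt)) = 1.111895; d = 1/u = 0.899365
p = (exp((r-q)*dt) - d) / (u - d) = 0.500050
Discount per step: exp(-r*dt) = 0.994391
Stock lattice S(k, i) with i counting down-moves:
  k=0: S(0,0) = 0.9500
  k=1: S(1,0) = 1.0563; S(1,1) = 0.8544
  k=2: S(2,0) = 1.1745; S(2,1) = 0.9500; S(2,2) = 0.7684
  k=3: S(3,0) = 1.3059; S(3,1) = 1.0563; S(3,2) = 0.8544; S(3,3) = 0.6911
  k=4: S(4,0) = 1.4520; S(4,1) = 1.1745; S(4,2) = 0.9500; S(4,3) = 0.7684; S(4,4) = 0.6215
Terminal payoffs V(N, i) = max(K - S_T, 0):
  V(4,0) = 0.000000; V(4,1) = 0.000000; V(4,2) = 0.000000; V(4,3) = 0.061585; V(4,4) = 0.208461
Backward induction: V(k, i) = exp(-r*dt) * [p * V(k+1, i) + (1-p) * V(k+1, i+1)]; then take max(V_cont, immediate exercise) for American.
  V(3,0) = exp(-r*dt) * [p*0.000000 + (1-p)*0.000000] = 0.000000; exercise = 0.000000; V(3,0) = max -> 0.000000
  V(3,1) = exp(-r*dt) * [p*0.000000 + (1-p)*0.000000] = 0.000000; exercise = 0.000000; V(3,1) = max -> 0.000000
  V(3,2) = exp(-r*dt) * [p*0.000000 + (1-p)*0.061585] = 0.030617; exercise = 0.000000; V(3,2) = max -> 0.030617
  V(3,3) = exp(-r*dt) * [p*0.061585 + (1-p)*0.208461] = 0.134259; exercise = 0.138914; V(3,3) = max -> 0.138914
  V(2,0) = exp(-r*dt) * [p*0.000000 + (1-p)*0.000000] = 0.000000; exercise = 0.000000; V(2,0) = max -> 0.000000
  V(2,1) = exp(-r*dt) * [p*0.000000 + (1-p)*0.030617] = 0.015221; exercise = 0.000000; V(2,1) = max -> 0.015221
  V(2,2) = exp(-r*dt) * [p*0.030617 + (1-p)*0.138914] = 0.084285; exercise = 0.061585; V(2,2) = max -> 0.084285
  V(1,0) = exp(-r*dt) * [p*0.000000 + (1-p)*0.015221] = 0.007567; exercise = 0.000000; V(1,0) = max -> 0.007567
  V(1,1) = exp(-r*dt) * [p*0.015221 + (1-p)*0.084285] = 0.049470; exercise = 0.000000; V(1,1) = max -> 0.049470
  V(0,0) = exp(-r*dt) * [p*0.007567 + (1-p)*0.049470] = 0.028357; exercise = 0.000000; V(0,0) = max -> 0.028357


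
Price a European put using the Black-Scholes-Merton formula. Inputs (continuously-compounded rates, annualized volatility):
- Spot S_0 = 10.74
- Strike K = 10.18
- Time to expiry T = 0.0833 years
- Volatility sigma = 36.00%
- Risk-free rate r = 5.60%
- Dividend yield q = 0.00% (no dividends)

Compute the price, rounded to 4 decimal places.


Answer: Price = 0.1948

Derivation:
d1 = (ln(S/K) + (r - q + 0.5*sigma^2) * T) / (sigma * sqrt(T)) = 0.61223612
d2 = d1 - sigma * sqrt(T) = 0.50833386
exp(-rT) = 0.99534606; exp(-qT) = 1.00000000
P = K * exp(-rT) * N(-d2) - S_0 * exp(-qT) * N(-d1)
N(-d1) = 0.27019077; N(-d2) = 0.30560961
P = 10.1800 * 0.99534606 * 0.30560961 - 10.7400 * 1.00000000 * 0.27019077 = 0.1948


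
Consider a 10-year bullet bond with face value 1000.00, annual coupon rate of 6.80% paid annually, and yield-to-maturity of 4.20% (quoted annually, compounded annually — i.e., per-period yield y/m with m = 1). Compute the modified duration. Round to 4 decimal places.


Answer: Modified duration = 7.4992

Derivation:
Coupon per period c = face * coupon_rate / m = 68.000000
Periods per year m = 1; per-period yield y/m = 0.042000
Number of cashflows N = 10
Cashflows (t years, CF_t, discount factor 1/(1+y/m)^(m*t), PV):
  t = 1.0000: CF_t = 68.000000, DF = 0.959693, PV = 65.259117
  t = 2.0000: CF_t = 68.000000, DF = 0.921010, PV = 62.628711
  t = 3.0000: CF_t = 68.000000, DF = 0.883887, PV = 60.104329
  t = 4.0000: CF_t = 68.000000, DF = 0.848260, PV = 57.681698
  t = 5.0000: CF_t = 68.000000, DF = 0.814069, PV = 55.356716
  t = 6.0000: CF_t = 68.000000, DF = 0.781257, PV = 53.125447
  t = 7.0000: CF_t = 68.000000, DF = 0.749766, PV = 50.984114
  t = 8.0000: CF_t = 68.000000, DF = 0.719545, PV = 48.929093
  t = 9.0000: CF_t = 68.000000, DF = 0.690543, PV = 46.956903
  t = 10.0000: CF_t = 1068.000000, DF = 0.662709, PV = 707.773117
Price P = sum_t PV_t = 1208.799246
First compute Macaulay numerator sum_t t * PV_t:
  t * PV_t at t = 1.0000: 65.259117
  t * PV_t at t = 2.0000: 125.257422
  t * PV_t at t = 3.0000: 180.312988
  t * PV_t at t = 4.0000: 230.726792
  t * PV_t at t = 5.0000: 276.783580
  t * PV_t at t = 6.0000: 318.752683
  t * PV_t at t = 7.0000: 356.888801
  t * PV_t at t = 8.0000: 391.432740
  t * PV_t at t = 9.0000: 422.612123
  t * PV_t at t = 10.0000: 7077.731171
Macaulay duration D = 9445.757418 / 1208.799246 = 7.814166
Modified duration = D / (1 + y/m) = 7.814166 / (1 + 0.042000) = 7.499199


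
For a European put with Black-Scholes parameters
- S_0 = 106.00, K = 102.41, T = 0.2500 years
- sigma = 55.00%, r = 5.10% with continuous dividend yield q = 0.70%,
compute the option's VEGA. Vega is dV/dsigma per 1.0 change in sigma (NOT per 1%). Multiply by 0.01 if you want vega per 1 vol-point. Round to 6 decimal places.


Answer: Vega = 20.161251

Derivation:
d1 = 0.3027899274; d2 = 0.0277899274
phi(d1) = 0.3810672527; exp(-qT) = 0.9982515304; exp(-rT) = 0.9873309369
Vega = S * exp(-qT) * phi(d1) * sqrt(T) = 106.0000 * 0.9982515304 * 0.3810672527 * 0.5000000000 = 20.161251


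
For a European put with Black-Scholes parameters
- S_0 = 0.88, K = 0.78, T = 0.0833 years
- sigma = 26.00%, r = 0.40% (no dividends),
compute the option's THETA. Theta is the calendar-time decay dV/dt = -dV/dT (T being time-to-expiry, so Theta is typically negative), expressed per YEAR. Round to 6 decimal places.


Answer: Theta = -0.040391

Derivation:
d1 = 1.6494651670; d2 = 1.5744246446
phi(d1) = 0.1023551959; exp(-qT) = 1.0000000000; exp(-rT) = 0.9996668555
Theta = -S*exp(-qT)*phi(d1)*sigma/(2*sqrt(T)) + r*K*exp(-rT)*N(-d2) - q*S*exp(-qT)*N(-d1)
N(-d1) = 0.0495261868; N(-d2) = 0.0576946550; sqrt(T) = 0.2886173938
Term 1 = -0.8800 * 1.0000000000 * 0.1023551959 * 0.2600 / (2 * 0.2886173938) = -0.0405707856
Term 2 = 0.0040 * 0.7800 * 0.9996668555 * 0.0576946550 = 0.0001799474
Term 3 = 0 (no dividend yield, q = 0)
Theta = -0.0405707856 + (0.0001799474) + (0.0000000000) = -0.040391


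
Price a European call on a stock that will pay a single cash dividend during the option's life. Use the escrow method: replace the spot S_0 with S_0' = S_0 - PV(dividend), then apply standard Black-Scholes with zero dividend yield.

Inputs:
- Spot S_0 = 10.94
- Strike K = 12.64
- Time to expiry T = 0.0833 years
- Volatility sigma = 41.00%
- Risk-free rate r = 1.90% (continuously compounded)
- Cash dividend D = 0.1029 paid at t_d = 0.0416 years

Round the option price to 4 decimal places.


PV(D) = D * exp(-r * t_d) = 0.1029 * 0.99920991 = 0.10281870
S_0' = S_0 - PV(D) = 10.9400 - 0.10281870 = 10.83718130
d1 = (ln(S_0'/K) + (r + sigma^2/2)*T) / (sigma*sqrt(T)) = -1.22788426
d2 = d1 - sigma*sqrt(T) = -1.34621739
exp(-rT) = 0.99841855
N(d1) = 0.10974521; N(d2) = 0.08911621
C = S_0' * N(d1) - K * exp(-rT) * N(d2) = 10.83718130 * 0.10974521 - 12.6400 * 0.99841855 * 0.08911621 = 0.0647

Answer: Price = 0.0647


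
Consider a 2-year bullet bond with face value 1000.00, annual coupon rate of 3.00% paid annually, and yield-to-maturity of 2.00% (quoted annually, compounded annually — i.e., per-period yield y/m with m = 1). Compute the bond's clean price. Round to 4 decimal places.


Coupon per period c = face * coupon_rate / m = 30.000000
Periods per year m = 1; per-period yield y/m = 0.020000
Number of cashflows N = 2
Cashflows (t years, CF_t, discount factor 1/(1+y/m)^(m*t), PV):
  t = 1.0000: CF_t = 30.000000, DF = 0.980392, PV = 29.411765
  t = 2.0000: CF_t = 1030.000000, DF = 0.961169, PV = 990.003845
Price P = sum_t PV_t = 1019.415609

Answer: Price = 1019.4156


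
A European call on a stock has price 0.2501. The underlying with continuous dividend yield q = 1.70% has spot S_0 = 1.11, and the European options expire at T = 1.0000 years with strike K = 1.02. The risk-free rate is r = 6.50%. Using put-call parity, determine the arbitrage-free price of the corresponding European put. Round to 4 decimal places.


Put-call parity: C - P = S_0 * exp(-qT) - K * exp(-rT).
S_0 * exp(-qT) = 1.1100 * 0.98314368 = 1.09128949
K * exp(-rT) = 1.0200 * 0.93706746 = 0.95580881
P = C - S*exp(-qT) + K*exp(-rT)
P = 0.2501 - 1.09128949 + 0.95580881 = 0.1146

Answer: Put price = 0.1146


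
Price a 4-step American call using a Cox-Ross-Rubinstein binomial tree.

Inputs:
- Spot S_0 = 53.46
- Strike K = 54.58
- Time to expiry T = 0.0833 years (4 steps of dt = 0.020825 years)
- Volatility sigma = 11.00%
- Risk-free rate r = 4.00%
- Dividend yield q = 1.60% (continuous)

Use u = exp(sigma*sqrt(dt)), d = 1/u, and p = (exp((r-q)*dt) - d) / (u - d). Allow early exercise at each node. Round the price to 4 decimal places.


Answer: Price = V(0,0) = 0.3207

Derivation:
dt = T/N = 0.020825
u = exp(sigma*sqrt(dt)) = 1.016001; d = 1/u = 0.984251
p = (exp((r-q)*dt) - d) / (u - d) = 0.511778
Discount per step: exp(-r*dt) = 0.999167
Stock lattice S(k, i) with i counting down-moves:
  k=0: S(0,0) = 53.4600
  k=1: S(1,0) = 54.3154; S(1,1) = 52.6181
  k=2: S(2,0) = 55.1845; S(2,1) = 53.4600; S(2,2) = 51.7894
  k=3: S(3,0) = 56.0675; S(3,1) = 54.3154; S(3,2) = 52.6181; S(3,3) = 50.9738
  k=4: S(4,0) = 56.9646; S(4,1) = 55.1845; S(4,2) = 53.4600; S(4,3) = 51.7894; S(4,4) = 50.1710
Terminal payoffs V(N, i) = max(S_T - K, 0):
  V(4,0) = 2.384572; V(4,1) = 0.604473; V(4,2) = 0.000000; V(4,3) = 0.000000; V(4,4) = 0.000000
Backward induction: V(k, i) = exp(-r*dt) * [p * V(k+1, i) + (1-p) * V(k+1, i+1)]; then take max(V_cont, immediate exercise) for American.
  V(3,0) = exp(-r*dt) * [p*2.384572 + (1-p)*0.604473] = 1.514226; exercise = 1.487458; V(3,0) = max -> 1.514226
  V(3,1) = exp(-r*dt) * [p*0.604473 + (1-p)*0.000000] = 0.309098; exercise = 0.000000; V(3,1) = max -> 0.309098
  V(3,2) = exp(-r*dt) * [p*0.000000 + (1-p)*0.000000] = 0.000000; exercise = 0.000000; V(3,2) = max -> 0.000000
  V(3,3) = exp(-r*dt) * [p*0.000000 + (1-p)*0.000000] = 0.000000; exercise = 0.000000; V(3,3) = max -> 0.000000
  V(2,0) = exp(-r*dt) * [p*1.514226 + (1-p)*0.309098] = 0.925085; exercise = 0.604473; V(2,0) = max -> 0.925085
  V(2,1) = exp(-r*dt) * [p*0.309098 + (1-p)*0.000000] = 0.158058; exercise = 0.000000; V(2,1) = max -> 0.158058
  V(2,2) = exp(-r*dt) * [p*0.000000 + (1-p)*0.000000] = 0.000000; exercise = 0.000000; V(2,2) = max -> 0.000000
  V(1,0) = exp(-r*dt) * [p*0.925085 + (1-p)*0.158058] = 0.550147; exercise = 0.000000; V(1,0) = max -> 0.550147
  V(1,1) = exp(-r*dt) * [p*0.158058 + (1-p)*0.000000] = 0.080823; exercise = 0.000000; V(1,1) = max -> 0.080823
  V(0,0) = exp(-r*dt) * [p*0.550147 + (1-p)*0.080823] = 0.320745; exercise = 0.000000; V(0,0) = max -> 0.320745


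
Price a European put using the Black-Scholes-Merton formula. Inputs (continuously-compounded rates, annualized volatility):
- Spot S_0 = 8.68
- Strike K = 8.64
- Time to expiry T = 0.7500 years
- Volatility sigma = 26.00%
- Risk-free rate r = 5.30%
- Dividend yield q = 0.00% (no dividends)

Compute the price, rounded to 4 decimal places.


d1 = (ln(S/K) + (r - q + 0.5*sigma^2) * T) / (sigma * sqrt(T)) = 0.30963271
d2 = d1 - sigma * sqrt(T) = 0.08446610
exp(-rT) = 0.96102967; exp(-qT) = 1.00000000
P = K * exp(-rT) * N(-d2) - S_0 * exp(-qT) * N(-d1)
N(-d1) = 0.37842014; N(-d2) = 0.46634293
P = 8.6400 * 0.96102967 * 0.46634293 - 8.6800 * 1.00000000 * 0.37842014 = 0.5875

Answer: Price = 0.5875


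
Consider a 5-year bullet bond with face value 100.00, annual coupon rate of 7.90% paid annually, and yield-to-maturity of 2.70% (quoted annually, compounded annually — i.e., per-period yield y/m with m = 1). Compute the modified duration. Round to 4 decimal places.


Answer: Modified duration = 4.2803

Derivation:
Coupon per period c = face * coupon_rate / m = 7.900000
Periods per year m = 1; per-period yield y/m = 0.027000
Number of cashflows N = 5
Cashflows (t years, CF_t, discount factor 1/(1+y/m)^(m*t), PV):
  t = 1.0000: CF_t = 7.900000, DF = 0.973710, PV = 7.692308
  t = 2.0000: CF_t = 7.900000, DF = 0.948111, PV = 7.490076
  t = 3.0000: CF_t = 7.900000, DF = 0.923185, PV = 7.293160
  t = 4.0000: CF_t = 7.900000, DF = 0.898914, PV = 7.101422
  t = 5.0000: CF_t = 107.900000, DF = 0.875282, PV = 94.442881
Price P = sum_t PV_t = 124.019847
First compute Macaulay numerator sum_t t * PV_t:
  t * PV_t at t = 1.0000: 7.692308
  t * PV_t at t = 2.0000: 14.980151
  t * PV_t at t = 3.0000: 21.879481
  t * PV_t at t = 4.0000: 28.405688
  t * PV_t at t = 5.0000: 472.214405
Macaulay duration D = 545.172033 / 124.019847 = 4.395845
Modified duration = D / (1 + y/m) = 4.395845 / (1 + 0.027000) = 4.280278


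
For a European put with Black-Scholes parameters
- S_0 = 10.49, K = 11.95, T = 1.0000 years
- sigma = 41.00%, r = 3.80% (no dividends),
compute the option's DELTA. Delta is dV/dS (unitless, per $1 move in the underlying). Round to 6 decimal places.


Answer: Delta = -0.508036

Derivation:
d1 = -0.0201435511; d2 = -0.4301435511
phi(d1) = 0.3988613507; exp(-qT) = 1.0000000000; exp(-rT) = 0.9627129409
N(-d1) = 0.5080355708
Delta = -exp(-qT) * N(-d1) = -1.0000000000 * 0.5080355708 = -0.508036


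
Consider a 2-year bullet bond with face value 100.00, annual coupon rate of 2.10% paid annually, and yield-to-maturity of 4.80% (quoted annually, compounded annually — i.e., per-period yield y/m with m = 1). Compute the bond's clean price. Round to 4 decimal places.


Answer: Price = 94.9653

Derivation:
Coupon per period c = face * coupon_rate / m = 2.100000
Periods per year m = 1; per-period yield y/m = 0.048000
Number of cashflows N = 2
Cashflows (t years, CF_t, discount factor 1/(1+y/m)^(m*t), PV):
  t = 1.0000: CF_t = 2.100000, DF = 0.954198, PV = 2.003817
  t = 2.0000: CF_t = 102.100000, DF = 0.910495, PV = 92.961512
Price P = sum_t PV_t = 94.965328


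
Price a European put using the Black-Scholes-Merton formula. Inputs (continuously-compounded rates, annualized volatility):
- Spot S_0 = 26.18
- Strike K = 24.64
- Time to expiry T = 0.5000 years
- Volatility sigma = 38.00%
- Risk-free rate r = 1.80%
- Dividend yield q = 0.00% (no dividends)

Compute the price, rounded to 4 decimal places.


Answer: Price = 1.9132

Derivation:
d1 = (ln(S/K) + (r - q + 0.5*sigma^2) * T) / (sigma * sqrt(T)) = 0.39346630
d2 = d1 - sigma * sqrt(T) = 0.12476572
exp(-rT) = 0.99104038; exp(-qT) = 1.00000000
P = K * exp(-rT) * N(-d2) - S_0 * exp(-qT) * N(-d1)
N(-d1) = 0.34698755; N(-d2) = 0.45035451
P = 24.6400 * 0.99104038 * 0.45035451 - 26.1800 * 1.00000000 * 0.34698755 = 1.9132


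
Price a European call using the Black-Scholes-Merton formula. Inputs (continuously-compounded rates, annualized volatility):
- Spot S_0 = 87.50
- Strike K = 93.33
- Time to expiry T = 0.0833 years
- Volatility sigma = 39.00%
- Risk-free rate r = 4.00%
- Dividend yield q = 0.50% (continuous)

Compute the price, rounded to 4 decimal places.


d1 = (ln(S/K) + (r - q + 0.5*sigma^2) * T) / (sigma * sqrt(T)) = -0.49086671
d2 = d1 - sigma * sqrt(T) = -0.60342749
exp(-rT) = 0.99667354; exp(-qT) = 0.99958359
C = S_0 * exp(-qT) * N(d1) - K * exp(-rT) * N(d2)
N(d1) = 0.31176036; N(d2) = 0.27311217
C = 87.5000 * 0.99958359 * 0.31176036 - 93.3300 * 0.99667354 * 0.27311217 = 1.8629

Answer: Price = 1.8629


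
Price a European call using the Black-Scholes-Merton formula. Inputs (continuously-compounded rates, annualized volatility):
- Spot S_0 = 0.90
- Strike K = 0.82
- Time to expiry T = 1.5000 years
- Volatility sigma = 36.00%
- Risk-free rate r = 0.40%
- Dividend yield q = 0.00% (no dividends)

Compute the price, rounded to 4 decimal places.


Answer: Price = 0.1958

Derivation:
d1 = (ln(S/K) + (r - q + 0.5*sigma^2) * T) / (sigma * sqrt(T)) = 0.44519572
d2 = d1 - sigma * sqrt(T) = 0.00428757
exp(-rT) = 0.99401796; exp(-qT) = 1.00000000
C = S_0 * exp(-qT) * N(d1) - K * exp(-rT) * N(d2)
N(d1) = 0.67191084; N(d2) = 0.50171049
C = 0.9000 * 1.00000000 * 0.67191084 - 0.8200 * 0.99401796 * 0.50171049 = 0.1958


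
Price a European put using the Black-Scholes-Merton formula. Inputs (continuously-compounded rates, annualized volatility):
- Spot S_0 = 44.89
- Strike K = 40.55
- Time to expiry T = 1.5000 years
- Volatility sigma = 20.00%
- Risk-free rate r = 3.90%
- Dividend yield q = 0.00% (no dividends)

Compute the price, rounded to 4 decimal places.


d1 = (ln(S/K) + (r - q + 0.5*sigma^2) * T) / (sigma * sqrt(T)) = 0.77640363
d2 = d1 - sigma * sqrt(T) = 0.53145465
exp(-rT) = 0.94317824; exp(-qT) = 1.00000000
P = K * exp(-rT) * N(-d2) - S_0 * exp(-qT) * N(-d1)
N(-d1) = 0.21875535; N(-d2) = 0.29755188
P = 40.5500 * 0.94317824 * 0.29755188 - 44.8900 * 1.00000000 * 0.21875535 = 1.5602

Answer: Price = 1.5602


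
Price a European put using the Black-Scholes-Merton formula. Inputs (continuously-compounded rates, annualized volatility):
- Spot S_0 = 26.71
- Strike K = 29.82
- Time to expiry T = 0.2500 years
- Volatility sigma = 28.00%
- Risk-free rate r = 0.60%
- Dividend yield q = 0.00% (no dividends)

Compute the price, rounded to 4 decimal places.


Answer: Price = 3.5596

Derivation:
d1 = (ln(S/K) + (r - q + 0.5*sigma^2) * T) / (sigma * sqrt(T)) = -0.70600916
d2 = d1 - sigma * sqrt(T) = -0.84600916
exp(-rT) = 0.99850112; exp(-qT) = 1.00000000
P = K * exp(-rT) * N(-d2) - S_0 * exp(-qT) * N(-d1)
N(-d1) = 0.75990878; N(-d2) = 0.80122618
P = 29.8200 * 0.99850112 * 0.80122618 - 26.7100 * 1.00000000 * 0.75990878 = 3.5596


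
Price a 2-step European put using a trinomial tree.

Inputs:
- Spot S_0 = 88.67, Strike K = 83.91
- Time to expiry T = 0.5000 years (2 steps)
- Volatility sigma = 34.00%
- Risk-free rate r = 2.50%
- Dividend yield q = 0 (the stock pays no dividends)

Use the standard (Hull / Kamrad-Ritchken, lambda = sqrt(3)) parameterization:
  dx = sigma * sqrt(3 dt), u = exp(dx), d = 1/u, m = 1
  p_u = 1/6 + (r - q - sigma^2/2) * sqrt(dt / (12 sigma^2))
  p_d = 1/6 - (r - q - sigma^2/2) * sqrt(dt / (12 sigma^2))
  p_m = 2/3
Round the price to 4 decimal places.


dt = T/N = 0.250000; dx = sigma*sqrt(3*dt) = 0.294449
u = exp(dx) = 1.342386; d = 1/u = 0.744942
p_u = 0.152742, p_m = 0.666667, p_d = 0.180591
Discount per step: exp(-r*dt) = 0.993769
Stock lattice S(k, j) with j the centered position index:
  k=0: S(0,+0) = 88.6700
  k=1: S(1,-1) = 66.0540; S(1,+0) = 88.6700; S(1,+1) = 119.0294
  k=2: S(2,-2) = 49.2064; S(2,-1) = 66.0540; S(2,+0) = 88.6700; S(2,+1) = 119.0294; S(2,+2) = 159.7834
Terminal payoffs V(N, j) = max(K - S_T, 0):
  V(2,-2) = 34.703568; V(2,-1) = 17.855974; V(2,+0) = 0.000000; V(2,+1) = 0.000000; V(2,+2) = 0.000000
Backward induction: V(k, j) = exp(-r*dt) * [p_u * V(k+1, j+1) + p_m * V(k+1, j) + p_d * V(k+1, j-1)]
  V(1,-1) = exp(-r*dt) * [p_u*0.000000 + p_m*17.855974 + p_d*34.703568] = 18.057920
  V(1,+0) = exp(-r*dt) * [p_u*0.000000 + p_m*0.000000 + p_d*17.855974] = 3.204537
  V(1,+1) = exp(-r*dt) * [p_u*0.000000 + p_m*0.000000 + p_d*0.000000] = 0.000000
  V(0,+0) = exp(-r*dt) * [p_u*0.000000 + p_m*3.204537 + p_d*18.057920] = 5.363827

Answer: Price = V(0,0) = 5.3638


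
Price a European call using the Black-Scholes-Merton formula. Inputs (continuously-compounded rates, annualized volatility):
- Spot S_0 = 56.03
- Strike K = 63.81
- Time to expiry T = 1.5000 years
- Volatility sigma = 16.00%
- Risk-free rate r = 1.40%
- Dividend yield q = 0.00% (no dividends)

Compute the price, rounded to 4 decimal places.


d1 = (ln(S/K) + (r - q + 0.5*sigma^2) * T) / (sigma * sqrt(T)) = -0.45837432
d2 = d1 - sigma * sqrt(T) = -0.65433350
exp(-rT) = 0.97921896; exp(-qT) = 1.00000000
C = S_0 * exp(-qT) * N(d1) - K * exp(-rT) * N(d2)
N(d1) = 0.32334177; N(d2) = 0.25644848
C = 56.0300 * 1.00000000 * 0.32334177 - 63.8100 * 0.97921896 * 0.25644848 = 2.0929

Answer: Price = 2.0929


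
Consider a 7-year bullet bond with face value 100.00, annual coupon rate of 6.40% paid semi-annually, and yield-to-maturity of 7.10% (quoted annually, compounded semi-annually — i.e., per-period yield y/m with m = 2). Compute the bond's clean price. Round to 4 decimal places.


Answer: Price = 96.1906

Derivation:
Coupon per period c = face * coupon_rate / m = 3.200000
Periods per year m = 2; per-period yield y/m = 0.035500
Number of cashflows N = 14
Cashflows (t years, CF_t, discount factor 1/(1+y/m)^(m*t), PV):
  t = 0.5000: CF_t = 3.200000, DF = 0.965717, PV = 3.090295
  t = 1.0000: CF_t = 3.200000, DF = 0.932609, PV = 2.984350
  t = 1.5000: CF_t = 3.200000, DF = 0.900637, PV = 2.882038
  t = 2.0000: CF_t = 3.200000, DF = 0.869760, PV = 2.783233
  t = 2.5000: CF_t = 3.200000, DF = 0.839942, PV = 2.687816
  t = 3.0000: CF_t = 3.200000, DF = 0.811147, PV = 2.595669
  t = 3.5000: CF_t = 3.200000, DF = 0.783338, PV = 2.506682
  t = 4.0000: CF_t = 3.200000, DF = 0.756483, PV = 2.420746
  t = 4.5000: CF_t = 3.200000, DF = 0.730549, PV = 2.337755
  t = 5.0000: CF_t = 3.200000, DF = 0.705503, PV = 2.257610
  t = 5.5000: CF_t = 3.200000, DF = 0.681316, PV = 2.180213
  t = 6.0000: CF_t = 3.200000, DF = 0.657959, PV = 2.105468
  t = 6.5000: CF_t = 3.200000, DF = 0.635402, PV = 2.033287
  t = 7.0000: CF_t = 103.200000, DF = 0.613619, PV = 63.325445
Price P = sum_t PV_t = 96.190606


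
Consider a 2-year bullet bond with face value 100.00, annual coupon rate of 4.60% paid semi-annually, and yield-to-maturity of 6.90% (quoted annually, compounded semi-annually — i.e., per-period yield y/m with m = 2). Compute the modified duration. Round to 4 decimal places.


Coupon per period c = face * coupon_rate / m = 2.300000
Periods per year m = 2; per-period yield y/m = 0.034500
Number of cashflows N = 4
Cashflows (t years, CF_t, discount factor 1/(1+y/m)^(m*t), PV):
  t = 0.5000: CF_t = 2.300000, DF = 0.966651, PV = 2.223296
  t = 1.0000: CF_t = 2.300000, DF = 0.934413, PV = 2.149151
  t = 1.5000: CF_t = 2.300000, DF = 0.903251, PV = 2.077478
  t = 2.0000: CF_t = 102.300000, DF = 0.873128, PV = 89.321016
Price P = sum_t PV_t = 95.770940
First compute Macaulay numerator sum_t t * PV_t:
  t * PV_t at t = 0.5000: 1.111648
  t * PV_t at t = 1.0000: 2.149151
  t * PV_t at t = 1.5000: 3.116216
  t * PV_t at t = 2.0000: 178.642032
Macaulay duration D = 185.019047 / 95.770940 = 1.931891
Modified duration = D / (1 + y/m) = 1.931891 / (1 + 0.034500) = 1.867464

Answer: Modified duration = 1.8675


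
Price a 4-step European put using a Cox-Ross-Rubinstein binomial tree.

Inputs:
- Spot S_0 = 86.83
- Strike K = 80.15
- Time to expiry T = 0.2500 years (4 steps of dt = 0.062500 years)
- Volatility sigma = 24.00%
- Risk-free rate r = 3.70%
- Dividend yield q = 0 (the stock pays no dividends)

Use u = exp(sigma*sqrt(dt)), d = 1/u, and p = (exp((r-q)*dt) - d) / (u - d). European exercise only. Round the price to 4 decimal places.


Answer: Price = V(0,0) = 1.4729

Derivation:
dt = T/N = 0.062500
u = exp(sigma*sqrt(dt)) = 1.061837; d = 1/u = 0.941765
p = (exp((r-q)*dt) - d) / (u - d) = 0.504286
Discount per step: exp(-r*dt) = 0.997690
Stock lattice S(k, i) with i counting down-moves:
  k=0: S(0,0) = 86.8300
  k=1: S(1,0) = 92.1993; S(1,1) = 81.7734
  k=2: S(2,0) = 97.9006; S(2,1) = 86.8300; S(2,2) = 77.0113
  k=3: S(3,0) = 103.9544; S(3,1) = 92.1993; S(3,2) = 81.7734; S(3,3) = 72.5265
  k=4: S(4,0) = 110.3826; S(4,1) = 97.9006; S(4,2) = 86.8300; S(4,3) = 77.0113; S(4,4) = 68.3029
Terminal payoffs V(N, i) = max(K - S_T, 0):
  V(4,0) = 0.000000; V(4,1) = 0.000000; V(4,2) = 0.000000; V(4,3) = 3.138698; V(4,4) = 11.847103
Backward induction: V(k, i) = exp(-r*dt) * [p * V(k+1, i) + (1-p) * V(k+1, i+1)].
  V(3,0) = exp(-r*dt) * [p*0.000000 + (1-p)*0.000000] = 0.000000
  V(3,1) = exp(-r*dt) * [p*0.000000 + (1-p)*0.000000] = 0.000000
  V(3,2) = exp(-r*dt) * [p*0.000000 + (1-p)*3.138698] = 1.552303
  V(3,3) = exp(-r*dt) * [p*3.138698 + (1-p)*11.847103] = 7.438355
  V(2,0) = exp(-r*dt) * [p*0.000000 + (1-p)*0.000000] = 0.000000
  V(2,1) = exp(-r*dt) * [p*0.000000 + (1-p)*1.552303] = 0.767721
  V(2,2) = exp(-r*dt) * [p*1.552303 + (1-p)*7.438355] = 4.459776
  V(1,0) = exp(-r*dt) * [p*0.000000 + (1-p)*0.767721] = 0.379691
  V(1,1) = exp(-r*dt) * [p*0.767721 + (1-p)*4.459776] = 2.591923
  V(0,0) = exp(-r*dt) * [p*0.379691 + (1-p)*2.591923] = 1.472915


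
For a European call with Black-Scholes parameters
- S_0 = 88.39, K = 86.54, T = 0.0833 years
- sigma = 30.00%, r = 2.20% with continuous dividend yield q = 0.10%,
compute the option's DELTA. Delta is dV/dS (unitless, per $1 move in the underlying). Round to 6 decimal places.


d1 = 0.3077881750; d2 = 0.2212029569
phi(d1) = 0.3804862216; exp(-qT) = 0.9999167035; exp(-rT) = 0.9981690782
N(d1) = 0.6208782400
Delta = exp(-qT) * N(d1) = 0.9999167035 * 0.6208782400 = 0.620827

Answer: Delta = 0.620827


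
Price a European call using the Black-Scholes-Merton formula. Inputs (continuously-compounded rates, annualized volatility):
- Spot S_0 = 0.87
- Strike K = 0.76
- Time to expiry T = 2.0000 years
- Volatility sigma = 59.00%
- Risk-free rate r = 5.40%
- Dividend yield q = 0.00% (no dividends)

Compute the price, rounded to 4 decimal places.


Answer: Price = 0.3549

Derivation:
d1 = (ln(S/K) + (r - q + 0.5*sigma^2) * T) / (sigma * sqrt(T)) = 0.70863459
d2 = d1 - sigma * sqrt(T) = -0.12575142
exp(-rT) = 0.89762760; exp(-qT) = 1.00000000
C = S_0 * exp(-qT) * N(d1) - K * exp(-rT) * N(d2)
N(d1) = 0.76072437; N(d2) = 0.44996435
C = 0.8700 * 1.00000000 * 0.76072437 - 0.7600 * 0.89762760 * 0.44996435 = 0.3549


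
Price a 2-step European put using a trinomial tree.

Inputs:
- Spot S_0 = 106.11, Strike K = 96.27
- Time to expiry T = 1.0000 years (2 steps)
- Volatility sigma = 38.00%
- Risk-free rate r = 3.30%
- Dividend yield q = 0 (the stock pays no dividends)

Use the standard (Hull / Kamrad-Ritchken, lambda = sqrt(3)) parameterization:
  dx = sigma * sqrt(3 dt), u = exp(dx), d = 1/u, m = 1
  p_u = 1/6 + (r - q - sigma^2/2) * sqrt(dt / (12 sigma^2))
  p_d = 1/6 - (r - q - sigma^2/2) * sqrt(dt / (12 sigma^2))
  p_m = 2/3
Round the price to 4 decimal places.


dt = T/N = 0.500000; dx = sigma*sqrt(3*dt) = 0.465403
u = exp(dx) = 1.592656; d = 1/u = 0.627882
p_u = 0.145610, p_m = 0.666667, p_d = 0.187724
Discount per step: exp(-r*dt) = 0.983635
Stock lattice S(k, j) with j the centered position index:
  k=0: S(0,+0) = 106.1100
  k=1: S(1,-1) = 66.6246; S(1,+0) = 106.1100; S(1,+1) = 168.9967
  k=2: S(2,-2) = 41.8324; S(2,-1) = 66.6246; S(2,+0) = 106.1100; S(2,+1) = 168.9967; S(2,+2) = 269.1536
Terminal payoffs V(N, j) = max(K - S_T, 0):
  V(2,-2) = 54.437641; V(2,-1) = 29.645443; V(2,+0) = 0.000000; V(2,+1) = 0.000000; V(2,+2) = 0.000000
Backward induction: V(k, j) = exp(-r*dt) * [p_u * V(k+1, j+1) + p_m * V(k+1, j) + p_d * V(k+1, j-1)]
  V(1,-1) = exp(-r*dt) * [p_u*0.000000 + p_m*29.645443 + p_d*54.437641] = 29.492205
  V(1,+0) = exp(-r*dt) * [p_u*0.000000 + p_m*0.000000 + p_d*29.645443] = 5.474080
  V(1,+1) = exp(-r*dt) * [p_u*0.000000 + p_m*0.000000 + p_d*0.000000] = 0.000000
  V(0,+0) = exp(-r*dt) * [p_u*0.000000 + p_m*5.474080 + p_d*29.492205] = 9.035450

Answer: Price = V(0,0) = 9.0355


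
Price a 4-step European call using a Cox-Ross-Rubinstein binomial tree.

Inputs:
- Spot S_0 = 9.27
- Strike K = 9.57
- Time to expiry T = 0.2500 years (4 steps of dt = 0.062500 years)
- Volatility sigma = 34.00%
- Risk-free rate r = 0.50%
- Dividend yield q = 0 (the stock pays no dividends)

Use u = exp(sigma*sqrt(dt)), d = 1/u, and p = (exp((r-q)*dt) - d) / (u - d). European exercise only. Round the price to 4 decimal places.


Answer: Price = V(0,0) = 0.5106

Derivation:
dt = T/N = 0.062500
u = exp(sigma*sqrt(dt)) = 1.088717; d = 1/u = 0.918512
p = (exp((r-q)*dt) - d) / (u - d) = 0.480599
Discount per step: exp(-r*dt) = 0.999688
Stock lattice S(k, i) with i counting down-moves:
  k=0: S(0,0) = 9.2700
  k=1: S(1,0) = 10.0924; S(1,1) = 8.5146
  k=2: S(2,0) = 10.9878; S(2,1) = 9.2700; S(2,2) = 7.8208
  k=3: S(3,0) = 11.9626; S(3,1) = 10.0924; S(3,2) = 8.5146; S(3,3) = 7.1835
  k=4: S(4,0) = 13.0239; S(4,1) = 10.9878; S(4,2) = 9.2700; S(4,3) = 7.8208; S(4,4) = 6.5981
Terminal payoffs V(N, i) = max(S_T - K, 0):
  V(4,0) = 3.453864; V(4,1) = 1.417776; V(4,2) = 0.000000; V(4,3) = 0.000000; V(4,4) = 0.000000
Backward induction: V(k, i) = exp(-r*dt) * [p * V(k+1, i) + (1-p) * V(k+1, i+1)].
  V(3,0) = exp(-r*dt) * [p*3.453864 + (1-p)*1.417776] = 2.395569
  V(3,1) = exp(-r*dt) * [p*1.417776 + (1-p)*0.000000] = 0.681169
  V(3,2) = exp(-r*dt) * [p*0.000000 + (1-p)*0.000000] = 0.000000
  V(3,3) = exp(-r*dt) * [p*0.000000 + (1-p)*0.000000] = 0.000000
  V(2,0) = exp(-r*dt) * [p*2.395569 + (1-p)*0.681169] = 1.504638
  V(2,1) = exp(-r*dt) * [p*0.681169 + (1-p)*0.000000] = 0.327267
  V(2,2) = exp(-r*dt) * [p*0.000000 + (1-p)*0.000000] = 0.000000
  V(1,0) = exp(-r*dt) * [p*1.504638 + (1-p)*0.327267] = 0.892831
  V(1,1) = exp(-r*dt) * [p*0.327267 + (1-p)*0.000000] = 0.157235
  V(0,0) = exp(-r*dt) * [p*0.892831 + (1-p)*0.157235] = 0.510602


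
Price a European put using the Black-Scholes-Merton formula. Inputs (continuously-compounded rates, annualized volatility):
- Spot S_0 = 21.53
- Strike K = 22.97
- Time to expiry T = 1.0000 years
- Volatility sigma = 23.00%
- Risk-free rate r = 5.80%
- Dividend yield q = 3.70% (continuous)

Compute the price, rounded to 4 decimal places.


d1 = (ln(S/K) + (r - q + 0.5*sigma^2) * T) / (sigma * sqrt(T)) = -0.07518133
d2 = d1 - sigma * sqrt(T) = -0.30518133
exp(-rT) = 0.94364995; exp(-qT) = 0.96367614
P = K * exp(-rT) * N(-d2) - S_0 * exp(-qT) * N(-d1)
N(-d1) = 0.52996478; N(-d2) = 0.61988597
P = 22.9700 * 0.94364995 * 0.61988597 - 21.5300 * 0.96367614 * 0.52996478 = 2.4407

Answer: Price = 2.4407


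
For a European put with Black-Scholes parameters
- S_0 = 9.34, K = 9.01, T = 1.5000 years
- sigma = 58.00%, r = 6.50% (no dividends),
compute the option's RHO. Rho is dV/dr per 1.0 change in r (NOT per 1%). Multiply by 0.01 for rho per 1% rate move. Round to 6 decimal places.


d1 = 0.5430704310; d2 = -0.1672815944
phi(d1) = 0.3442451329; exp(-qT) = 1.0000000000; exp(-rT) = 0.9071023416
N(-d2) = 0.5664257572
Rho = -K*T*exp(-rT)*N(-d2) = -9.0100 * 1.5000 * 0.9071023416 * 0.5664257572 = -6.944090

Answer: Rho = -6.944090
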